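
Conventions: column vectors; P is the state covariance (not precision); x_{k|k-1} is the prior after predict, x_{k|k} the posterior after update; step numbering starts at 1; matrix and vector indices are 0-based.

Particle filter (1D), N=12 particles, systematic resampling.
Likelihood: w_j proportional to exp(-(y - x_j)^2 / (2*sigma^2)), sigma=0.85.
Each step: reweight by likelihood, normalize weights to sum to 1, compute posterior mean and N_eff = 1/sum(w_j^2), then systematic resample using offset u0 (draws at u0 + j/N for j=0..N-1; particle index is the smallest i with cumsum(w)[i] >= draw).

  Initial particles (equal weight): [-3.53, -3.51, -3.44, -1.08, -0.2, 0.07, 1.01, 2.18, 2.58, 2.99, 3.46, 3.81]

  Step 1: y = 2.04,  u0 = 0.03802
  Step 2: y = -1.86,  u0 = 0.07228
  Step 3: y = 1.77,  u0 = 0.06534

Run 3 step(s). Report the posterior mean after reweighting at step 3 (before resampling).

post_mean = 1.0100

step 1: w=[0.0000, 0.0000, 0.0000, 0.0004, 0.0095, 0.0208, 0.1462, 0.3006, 0.2490, 0.1632, 0.0755, 0.0349]  mean=2.3266  Neff=4.8115  idx=[6, 6, 7, 7, 7, 7, 8, 8, 8, 9, 9, 10]
step 2: w=[0.4960, 0.4960, 0.0018, 0.0018, 0.0018, 0.0018, 0.0002, 0.0002, 0.0002, 0.0000, 0.0000, 0.0000]  mean=1.0195  Neff=2.0320  idx=[0, 0, 0, 0, 0, 0, 1, 1, 1, 1, 1, 1]
step 3: w=[0.0833, 0.0833, 0.0833, 0.0833, 0.0833, 0.0833, 0.0833, 0.0833, 0.0833, 0.0833, 0.0833, 0.0833]  mean=1.0100  Neff=12.0000  idx=[0, 1, 2, 3, 4, 5, 6, 7, 8, 9, 10, 11]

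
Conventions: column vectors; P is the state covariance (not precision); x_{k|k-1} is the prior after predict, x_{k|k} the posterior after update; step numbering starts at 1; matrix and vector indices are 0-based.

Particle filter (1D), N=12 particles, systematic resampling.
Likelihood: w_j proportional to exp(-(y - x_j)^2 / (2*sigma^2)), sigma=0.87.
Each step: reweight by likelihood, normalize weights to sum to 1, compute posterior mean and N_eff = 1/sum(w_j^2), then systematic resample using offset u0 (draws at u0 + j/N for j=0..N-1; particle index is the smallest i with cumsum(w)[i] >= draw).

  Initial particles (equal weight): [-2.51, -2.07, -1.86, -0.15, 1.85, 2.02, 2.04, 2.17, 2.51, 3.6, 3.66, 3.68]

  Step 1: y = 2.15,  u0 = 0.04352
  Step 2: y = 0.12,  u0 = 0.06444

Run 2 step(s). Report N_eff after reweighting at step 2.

N_eff = 9.0677

step 1: w=[0.0000, 0.0000, 0.0000, 0.0055, 0.1696, 0.1780, 0.1786, 0.1800, 0.1652, 0.0449, 0.0399, 0.0383]  mean=2.2908  Neff=6.3638  idx=[4, 4, 5, 5, 6, 6, 7, 7, 7, 8, 8, 10]
step 2: w=[0.1593, 0.1593, 0.1060, 0.1060, 0.1007, 0.1007, 0.0716, 0.0716, 0.0716, 0.0264, 0.0264, 0.0003]  mean=2.0285  Neff=9.0677  idx=[0, 0, 1, 1, 2, 3, 4, 5, 5, 7, 8, 10]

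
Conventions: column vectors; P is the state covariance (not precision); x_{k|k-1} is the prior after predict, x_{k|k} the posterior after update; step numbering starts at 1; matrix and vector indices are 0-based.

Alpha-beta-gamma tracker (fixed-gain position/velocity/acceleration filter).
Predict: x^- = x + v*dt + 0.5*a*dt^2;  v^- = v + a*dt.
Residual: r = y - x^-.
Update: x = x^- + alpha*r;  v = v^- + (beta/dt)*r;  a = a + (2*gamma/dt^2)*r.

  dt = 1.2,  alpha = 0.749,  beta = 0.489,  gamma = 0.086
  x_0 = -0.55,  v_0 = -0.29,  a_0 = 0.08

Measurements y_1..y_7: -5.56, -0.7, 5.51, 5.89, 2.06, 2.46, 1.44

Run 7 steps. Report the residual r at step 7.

resid = -0.5782

step 1: x_pred=-0.8404  r=-4.7196  x^+=-4.3754  v^+=-2.1172  a^+=-0.4837
step 2: x_pred=-7.2644  r=6.5644  x^+=-2.3477  v^+=-0.0227  a^+=0.3003
step 3: x_pred=-2.1587  r=7.6687  x^+=3.5852  v^+=3.4627  a^+=1.2163
step 4: x_pred=8.6161  r=-2.7261  x^+=6.5743  v^+=3.8114  a^+=0.8907
step 5: x_pred=11.7892  r=-9.7292  x^+=4.5020  v^+=0.9156  a^+=-0.2714
step 6: x_pred=5.4053  r=-2.9453  x^+=3.1993  v^+=-0.6103  a^+=-0.6232
step 7: x_pred=2.0182  r=-0.5782  x^+=1.5851  v^+=-1.5938  a^+=-0.6923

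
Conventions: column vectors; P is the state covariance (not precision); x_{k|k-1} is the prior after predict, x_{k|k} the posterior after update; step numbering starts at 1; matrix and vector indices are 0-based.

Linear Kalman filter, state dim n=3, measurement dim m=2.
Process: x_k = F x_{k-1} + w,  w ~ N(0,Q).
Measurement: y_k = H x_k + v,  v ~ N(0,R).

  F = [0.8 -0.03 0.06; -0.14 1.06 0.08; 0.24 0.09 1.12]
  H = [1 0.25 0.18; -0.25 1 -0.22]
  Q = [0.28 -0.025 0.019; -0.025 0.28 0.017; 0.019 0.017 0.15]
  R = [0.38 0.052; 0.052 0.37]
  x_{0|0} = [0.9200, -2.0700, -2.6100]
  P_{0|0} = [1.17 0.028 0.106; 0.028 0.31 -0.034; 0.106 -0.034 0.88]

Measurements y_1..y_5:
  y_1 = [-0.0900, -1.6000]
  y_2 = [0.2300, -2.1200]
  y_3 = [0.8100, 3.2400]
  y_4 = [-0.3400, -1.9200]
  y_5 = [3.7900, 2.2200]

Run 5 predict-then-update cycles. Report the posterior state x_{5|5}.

x_post = [1.4965, 1.3132, 0.4673]

step 1: x^-=[0.6415, -2.5318, -2.8887]  P^-=[1.0412 -0.1340 0.4012; -0.1340 0.6404 0.0377; 0.4012 0.0377 1.3751]  S=[1.5866 -0.3299; -0.3299 1.2366]  K=[0.6347 -0.2209; 0.1404 0.5757; 0.3742 -0.1955]  nu=[0.4214, 0.4567]  x^+=[0.8081, -2.2097, -2.8203]  P^+=[0.2492 -0.0078 -0.0972; -0.0078 0.2526 0.1555; -0.0972 0.1555 1.0575]
step 2: x^-=[0.5436, -2.6810, -3.1636]  P^-=[0.4340 -0.0584 0.0438; -0.0584 0.6063 0.3247; 0.0438 0.3247 1.4717]  S=[0.9153 0.0110; 0.0110 0.9658]  K=[0.4690 -0.1881; 0.1588 0.5671; 0.4261 -0.0153]  nu=[0.9262, 0.0009]  x^+=[0.9778, -2.5334, -2.7690]  P^+=[0.2004 -0.0261 -0.1409; -0.0261 0.2706 0.2685; -0.1409 0.2685 1.3053]
step 3: x^-=[0.6921, -3.0439, -3.0946]  P^-=[0.3999 -0.0635 0.0069; -0.0635 0.6528 0.4868; 0.0069 0.4868 1.7784]  S=[0.8929 0.0443; 0.0443 0.9522]  K=[0.4411 -0.1938; 0.1810 0.5814; 0.4988 0.0753]  nu=[1.4359, 5.7761]  x^+=[0.2063, 0.5739, -1.9435]  P^+=[0.1980 -0.0373 -0.1729; -0.0373 0.2924 0.3510; -0.1729 0.3510 1.5475]
step 4: x^-=[0.0312, 0.4240, -2.0756]  P^-=[0.3965 -0.0690 -0.0095; -0.0690 0.6968 0.6109; -0.0095 0.6109 2.0812]  S=[0.9046 0.0589; 0.0589 0.9569]  K=[0.4304 -0.1999; 0.1993 0.5935; 0.5642 0.1277]  nu=[-0.1036, -2.7929]  x^+=[0.5450, -1.2541, -2.4907]  P^+=[0.2008 -0.0457 -0.2013; -0.0457 0.3099 0.4155; -0.2013 0.4155 1.7692]
step 5: x^-=[0.3242, -1.6049, -2.7717]  P^-=[0.3965 -0.0735 -0.0223; -0.0735 0.7320 0.7112; -0.0223 0.7112 2.3569]  S=[0.9179 0.0684; 0.0684 0.9623]  K=[0.4229 -0.2044; 0.2139 0.6020; 0.6195 0.1620]  nu=[4.3659, 3.2962]  x^+=[1.4965, 1.3132, 0.4673]  P^+=[0.2040 -0.0526 -0.2269; -0.0526 0.3237 0.4679; -0.2269 0.4679 1.9656]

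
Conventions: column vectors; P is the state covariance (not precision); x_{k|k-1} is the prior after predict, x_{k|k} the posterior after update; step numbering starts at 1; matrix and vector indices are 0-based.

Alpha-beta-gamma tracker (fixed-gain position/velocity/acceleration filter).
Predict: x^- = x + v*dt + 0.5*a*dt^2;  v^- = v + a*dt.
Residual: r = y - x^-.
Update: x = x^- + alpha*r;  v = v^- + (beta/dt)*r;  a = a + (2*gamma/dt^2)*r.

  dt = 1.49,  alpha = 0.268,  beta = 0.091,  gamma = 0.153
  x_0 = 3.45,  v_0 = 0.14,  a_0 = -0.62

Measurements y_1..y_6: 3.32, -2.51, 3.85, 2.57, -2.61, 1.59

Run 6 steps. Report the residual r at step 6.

resid = 6.0236

step 1: x_pred=2.9704  r=0.3496  x^+=3.0641  v^+=-0.7624  a^+=-0.5718
step 2: x_pred=1.2933  r=-3.8033  x^+=0.2740  v^+=-1.8467  a^+=-1.0960
step 3: x_pred=-3.6943  r=7.5443  x^+=-1.6724  v^+=-3.0190  a^+=-0.0562
step 4: x_pred=-6.2331  r=8.8031  x^+=-3.8739  v^+=-2.5651  a^+=1.1572
step 5: x_pred=-6.4114  r=3.8014  x^+=-5.3926  v^+=-0.6088  a^+=1.6811
step 6: x_pred=-4.4336  r=6.0236  x^+=-2.8193  v^+=2.2640  a^+=2.5114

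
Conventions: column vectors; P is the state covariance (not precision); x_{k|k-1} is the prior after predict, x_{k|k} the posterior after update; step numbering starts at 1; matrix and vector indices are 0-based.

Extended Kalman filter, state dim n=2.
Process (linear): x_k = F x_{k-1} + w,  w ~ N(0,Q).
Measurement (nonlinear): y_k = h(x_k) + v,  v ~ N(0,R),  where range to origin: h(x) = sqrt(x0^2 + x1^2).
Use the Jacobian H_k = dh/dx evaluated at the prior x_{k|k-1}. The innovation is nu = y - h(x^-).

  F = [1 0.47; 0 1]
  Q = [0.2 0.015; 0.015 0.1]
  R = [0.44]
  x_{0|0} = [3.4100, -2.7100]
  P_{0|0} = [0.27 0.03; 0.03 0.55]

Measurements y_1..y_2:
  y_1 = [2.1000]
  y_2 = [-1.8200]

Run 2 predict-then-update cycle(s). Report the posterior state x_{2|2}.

x_post = [1.4926, -0.1884]

step 1: x^-=[2.1363, -2.7100]  P^-=[0.6197 0.3035; 0.3035 0.6500]  H_jac=[0.6191 -0.7853]  S=[0.7833]  K=[0.1855; -0.4118]  nu=[-1.3508]  x^+=[1.8857, -2.1537]  P^+=[0.5927 0.3633; 0.3633 0.5172]
step 2: x^-=[0.8735, -2.1537]  P^-=[1.2485 0.6214; 0.6214 0.6172]  H_jac=[0.3758 -0.9267]  S=[0.7135]  K=[-0.1494; -0.4742]  nu=[-4.1441]  x^+=[1.4926, -0.1884]  P^+=[1.2326 0.5708; 0.5708 0.4567]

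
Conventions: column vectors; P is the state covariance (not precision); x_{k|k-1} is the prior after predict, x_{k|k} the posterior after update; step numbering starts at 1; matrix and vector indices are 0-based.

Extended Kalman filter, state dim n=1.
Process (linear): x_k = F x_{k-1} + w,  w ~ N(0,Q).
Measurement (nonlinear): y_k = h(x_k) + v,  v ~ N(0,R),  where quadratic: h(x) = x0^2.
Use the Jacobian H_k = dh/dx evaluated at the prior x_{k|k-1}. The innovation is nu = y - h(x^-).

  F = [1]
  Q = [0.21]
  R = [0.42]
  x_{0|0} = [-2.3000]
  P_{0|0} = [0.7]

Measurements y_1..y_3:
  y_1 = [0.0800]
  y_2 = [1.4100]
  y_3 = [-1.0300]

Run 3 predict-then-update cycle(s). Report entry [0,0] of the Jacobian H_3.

step 1: x^-=[-2.3000]  P^-=[0.9100]  H_jac=[-4.6000]  S=[19.6756]  K=[-0.2128]  nu=[-5.2100]  x^+=[-1.1916]  P^+=[0.0194]
step 2: x^-=[-1.1916]  P^-=[0.2294]  H_jac=[-2.3831]  S=[1.7230]  K=[-0.3173]  nu=[-0.0098]  x^+=[-1.1884]  P^+=[0.0559]
step 3: x^-=[-1.1884]  P^-=[0.2659]  H_jac=[-2.3769]  S=[1.9224]  K=[-0.3288]  nu=[-2.4424]  x^+=[-0.3854]  P^+=[0.0581]

H_jac[0,0] = -2.3769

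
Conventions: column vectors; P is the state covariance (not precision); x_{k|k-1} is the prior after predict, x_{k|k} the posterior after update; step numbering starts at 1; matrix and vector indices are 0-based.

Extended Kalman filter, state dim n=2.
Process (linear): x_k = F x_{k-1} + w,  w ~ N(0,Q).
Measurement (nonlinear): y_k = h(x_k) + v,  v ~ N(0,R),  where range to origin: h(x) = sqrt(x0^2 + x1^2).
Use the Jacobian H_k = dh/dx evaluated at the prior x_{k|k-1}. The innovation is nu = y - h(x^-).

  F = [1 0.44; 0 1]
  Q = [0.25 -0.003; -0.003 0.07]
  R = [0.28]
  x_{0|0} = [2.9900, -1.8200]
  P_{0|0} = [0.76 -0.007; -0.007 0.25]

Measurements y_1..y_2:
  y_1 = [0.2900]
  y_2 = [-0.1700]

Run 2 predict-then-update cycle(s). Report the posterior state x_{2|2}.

x_post = [0.6674, -0.6039]

step 1: x^-=[2.1892, -1.8200]  P^-=[1.0522 0.1000; 0.1000 0.3200]  H_jac=[0.7690 -0.6393]  S=[0.9347]  K=[0.7973; -0.1366]  nu=[-2.5569]  x^+=[0.1506, -1.4707]  P^+=[0.4581 0.2018; 0.2018 0.3026]
step 2: x^-=[-0.4966, -1.4707]  P^-=[0.9442 0.3319; 0.3319 0.3726]  H_jac=[-0.3199 -0.9475]  S=[0.9123]  K=[-0.6758; -0.5033]  nu=[-1.7223]  x^+=[0.6674, -0.6039]  P^+=[0.5276 0.0216; 0.0216 0.1415]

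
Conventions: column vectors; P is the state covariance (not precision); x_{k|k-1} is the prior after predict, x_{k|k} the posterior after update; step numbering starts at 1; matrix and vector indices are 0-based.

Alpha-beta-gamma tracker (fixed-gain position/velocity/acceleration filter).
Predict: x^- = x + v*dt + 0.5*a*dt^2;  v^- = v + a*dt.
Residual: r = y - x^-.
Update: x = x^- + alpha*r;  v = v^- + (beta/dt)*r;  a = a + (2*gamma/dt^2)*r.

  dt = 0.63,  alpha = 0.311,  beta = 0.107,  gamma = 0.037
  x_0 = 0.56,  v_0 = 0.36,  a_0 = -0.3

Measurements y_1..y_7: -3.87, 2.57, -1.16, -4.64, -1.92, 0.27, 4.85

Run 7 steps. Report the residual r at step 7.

resid = 9.2450

step 1: x_pred=0.7273  r=-4.5973  x^+=-0.7025  v^+=-0.6098  a^+=-1.1571
step 2: x_pred=-1.3163  r=3.8863  x^+=-0.1077  v^+=-0.6787  a^+=-0.4326
step 3: x_pred=-0.6211  r=-0.5389  x^+=-0.7887  v^+=-1.0428  a^+=-0.5330
step 4: x_pred=-1.5514  r=-3.0886  x^+=-2.5120  v^+=-1.9032  a^+=-1.1089
step 5: x_pred=-3.9310  r=2.0110  x^+=-3.3056  v^+=-2.2602  a^+=-0.7339
step 6: x_pred=-4.8752  r=5.1452  x^+=-3.2750  v^+=-1.8487  a^+=0.2254
step 7: x_pred=-4.3950  r=9.2450  x^+=-1.5198  v^+=-0.1366  a^+=1.9490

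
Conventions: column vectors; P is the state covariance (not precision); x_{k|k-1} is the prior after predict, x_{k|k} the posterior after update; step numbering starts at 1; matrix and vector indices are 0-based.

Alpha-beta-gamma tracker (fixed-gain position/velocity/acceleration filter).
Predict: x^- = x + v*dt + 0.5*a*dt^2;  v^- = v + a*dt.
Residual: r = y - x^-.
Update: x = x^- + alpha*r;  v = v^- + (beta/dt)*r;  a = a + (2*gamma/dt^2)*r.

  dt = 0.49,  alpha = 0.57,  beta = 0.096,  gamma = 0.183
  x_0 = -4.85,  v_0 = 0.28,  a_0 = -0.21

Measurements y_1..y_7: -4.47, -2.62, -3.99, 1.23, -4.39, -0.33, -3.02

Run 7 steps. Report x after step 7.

step 1: x_pred=-4.7380  r=0.2680  x^+=-4.5852  v^+=0.2296  a^+=0.1985
step 2: x_pred=-4.4489  r=1.8289  x^+=-3.4064  v^+=0.6852  a^+=2.9865
step 3: x_pred=-2.7121  r=-1.2779  x^+=-3.4405  v^+=1.8982  a^+=1.0385
step 4: x_pred=-2.3857  r=3.6157  x^+=-0.3248  v^+=3.1155  a^+=6.5502
step 5: x_pred=1.9882  r=-6.3782  x^+=-1.6474  v^+=5.0755  a^+=-3.1725
step 6: x_pred=0.4588  r=-0.7888  x^+=0.0092  v^+=3.3665  a^+=-4.3748
step 7: x_pred=1.1335  r=-4.1535  x^+=-1.2340  v^+=0.4090  a^+=-10.7063

x_post = -1.2340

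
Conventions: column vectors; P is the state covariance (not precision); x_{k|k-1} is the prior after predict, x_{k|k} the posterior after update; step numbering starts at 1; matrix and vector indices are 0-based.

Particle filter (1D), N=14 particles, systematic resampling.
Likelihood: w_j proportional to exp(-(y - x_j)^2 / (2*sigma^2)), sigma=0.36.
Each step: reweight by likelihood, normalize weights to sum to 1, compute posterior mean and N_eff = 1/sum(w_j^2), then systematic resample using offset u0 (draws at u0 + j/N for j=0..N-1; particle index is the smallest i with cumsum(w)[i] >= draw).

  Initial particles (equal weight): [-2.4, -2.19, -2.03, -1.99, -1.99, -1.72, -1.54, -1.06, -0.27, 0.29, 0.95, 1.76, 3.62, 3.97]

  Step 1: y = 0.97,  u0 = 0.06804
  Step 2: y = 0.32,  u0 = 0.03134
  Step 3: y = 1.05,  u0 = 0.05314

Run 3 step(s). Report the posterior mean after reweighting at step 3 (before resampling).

step 1: w=[0.0000, 0.0000, 0.0000, 0.0000, 0.0000, 0.0000, 0.0000, 0.0000, 0.0021, 0.1334, 0.7930, 0.0715, 0.0000, 0.0000]  mean=0.9173  Neff=1.5343  idx=[9, 10, 10, 10, 10, 10, 10, 10, 10, 10, 10, 10, 10, 11]
step 2: w=[0.2774, 0.0602, 0.0602, 0.0602, 0.0602, 0.0602, 0.0602, 0.0602, 0.0602, 0.0602, 0.0602, 0.0602, 0.0602, 0.0001]  mean=0.7670  Neff=8.3012  idx=[0, 0, 0, 0, 1, 2, 4, 5, 6, 7, 8, 9, 11, 12]
step 3: w=[0.0107, 0.0107, 0.0107, 0.0107, 0.0957, 0.0957, 0.0957, 0.0957, 0.0957, 0.0957, 0.0957, 0.0957, 0.0957, 0.0957]  mean=0.9217  Neff=10.8611  idx=[4, 4, 5, 6, 7, 7, 8, 9, 10, 10, 11, 12, 13, 13]

post_mean = 0.9217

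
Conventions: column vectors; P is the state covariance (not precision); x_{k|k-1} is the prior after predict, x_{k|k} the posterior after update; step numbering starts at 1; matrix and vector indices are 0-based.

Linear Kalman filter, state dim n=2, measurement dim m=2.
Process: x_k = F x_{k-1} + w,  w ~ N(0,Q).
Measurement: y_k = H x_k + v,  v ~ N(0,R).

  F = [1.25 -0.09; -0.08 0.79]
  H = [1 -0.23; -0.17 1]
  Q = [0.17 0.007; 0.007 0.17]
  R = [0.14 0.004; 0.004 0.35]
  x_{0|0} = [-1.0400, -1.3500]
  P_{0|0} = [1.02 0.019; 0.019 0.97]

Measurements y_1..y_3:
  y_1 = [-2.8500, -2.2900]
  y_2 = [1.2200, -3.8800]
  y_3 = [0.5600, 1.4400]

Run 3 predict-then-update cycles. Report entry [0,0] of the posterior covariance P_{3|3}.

step 1: x^-=[-1.1785, -0.9833]  P^-=[1.7673 -0.1451; -0.1451 0.7795]  S=[2.0153 -0.6265; -0.6265 1.2299]  K=[0.9278 0.1104; 0.0503 0.6794]  nu=[-1.8977, -1.5070]  x^+=[-3.1055, -2.1026]  P^+=[0.1458 0.0671; 0.0671 0.2494]
step 2: x^-=[-3.6927, -1.4127]  P^-=[0.3847 0.0415; 0.0415 0.3181]  S=[0.5224 -0.0915; -0.0915 0.6651]  K=[0.7293 0.0643; 0.0217 0.4707]  nu=[4.5878, -3.0951]  x^+=[-0.5457, -2.7697]  P^+=[0.1126 0.0446; 0.0446 0.1724]
step 3: x^-=[-0.4329, -2.1444]  P^-=[0.3373 0.0278; 0.0278 0.2727]  S=[0.4790 -0.0872; -0.0872 0.6230]  K=[0.7001 0.0506; 0.0055 0.4309]  nu=[0.4997, 3.5108]  x^+=[0.0944, -0.6289]  P^+=[0.1071 0.0387; 0.0387 0.1574]

P_post[0,0] = 0.1071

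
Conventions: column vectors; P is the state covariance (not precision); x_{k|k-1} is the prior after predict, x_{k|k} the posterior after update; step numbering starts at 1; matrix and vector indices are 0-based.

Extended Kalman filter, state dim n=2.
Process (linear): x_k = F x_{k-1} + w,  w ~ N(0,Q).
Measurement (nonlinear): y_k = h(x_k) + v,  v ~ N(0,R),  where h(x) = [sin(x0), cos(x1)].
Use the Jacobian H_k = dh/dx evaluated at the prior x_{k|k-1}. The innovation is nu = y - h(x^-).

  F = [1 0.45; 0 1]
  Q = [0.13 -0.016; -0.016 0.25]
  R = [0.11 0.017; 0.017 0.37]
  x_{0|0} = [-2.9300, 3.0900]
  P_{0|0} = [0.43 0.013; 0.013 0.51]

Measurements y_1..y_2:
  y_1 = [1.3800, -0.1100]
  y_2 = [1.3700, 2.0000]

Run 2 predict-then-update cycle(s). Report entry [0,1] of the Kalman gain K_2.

step 1: x^-=[-1.5395, 3.0900]  P^-=[0.6750 0.2265; 0.2265 0.7600]  H_jac=[0.0313 0.0000; 0.0000 -0.0516]  S=[0.1107 0.0166; 0.0166 0.3720]  K=[0.1969 -0.0402; 0.0804 -0.1089]  nu=[2.3795, 0.8887]  x^+=[-1.1067, 3.1846]  P^+=[0.6703 0.2235; 0.2235 0.7552]
step 2: x^-=[0.3264, 3.1846]  P^-=[1.1544 0.5474; 0.5474 1.0052]  H_jac=[0.9472 0.0000; 0.0000 0.0429]  S=[1.1458 0.0393; 0.0393 0.3719]  K=[0.9557 -0.0377; 0.4501 0.0686]  nu=[1.0494, 2.9991]  x^+=[1.2162, 3.8625]  P^+=[0.1103 0.0535; 0.0535 0.7688]

K[0,1] = -0.0377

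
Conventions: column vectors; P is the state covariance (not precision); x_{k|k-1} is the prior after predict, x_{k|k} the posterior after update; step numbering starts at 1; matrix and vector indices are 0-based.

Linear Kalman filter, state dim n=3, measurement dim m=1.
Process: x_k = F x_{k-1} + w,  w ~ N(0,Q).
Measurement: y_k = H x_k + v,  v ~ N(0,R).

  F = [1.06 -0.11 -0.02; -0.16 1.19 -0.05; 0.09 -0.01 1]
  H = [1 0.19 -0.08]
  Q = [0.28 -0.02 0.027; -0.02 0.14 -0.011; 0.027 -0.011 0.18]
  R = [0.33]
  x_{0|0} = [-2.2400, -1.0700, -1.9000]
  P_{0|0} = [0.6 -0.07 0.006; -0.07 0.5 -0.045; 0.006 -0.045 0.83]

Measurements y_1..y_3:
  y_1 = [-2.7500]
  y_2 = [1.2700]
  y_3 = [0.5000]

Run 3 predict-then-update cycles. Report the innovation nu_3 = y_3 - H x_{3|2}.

step 1: x^-=[-2.2187, -0.8199, -2.0909]  P^-=[0.9764 -0.2754 0.0809; -0.2754 0.8976 -0.1293; 0.0809 -0.1293 1.0170]  S=[1.2317]  K=[0.7450; -0.0767; -0.0203]  nu=[-0.5428]  x^+=[-2.6231, -0.7783, -2.0799]  P^+=[0.2928 -0.2050 0.0995; -0.2050 0.8903 -0.1312; 0.0995 -0.1312 1.0165]
step 2: x^-=[-2.6533, -0.4024, -2.3082]  P^-=[0.6631 -0.4499 0.1595; -0.4499 1.5061 -0.2715; 0.1595 -0.2715 1.2199]  S=[0.8671]  K=[0.6515; -0.1638; 0.0119]  nu=[3.8151]  x^+=[-0.1678, -1.0274, -2.2626]  P^+=[0.2951 -0.3574 0.1528; -0.3574 1.4828 -0.2698; 0.1528 -0.2698 1.2198]
step 3: x^-=[-0.0196, -1.0826, -2.2674]  P^-=[0.7057 -0.7227 0.2310; -0.7227 2.4211 -0.4790; 0.2310 -0.4790 1.4358]  S=[0.8353]  K=[0.6584; -0.2686; 0.0301]  nu=[0.5439]  x^+=[0.3385, -1.2287, -2.2511]  P^+=[0.3437 -0.5750 0.2145; -0.5750 2.3608 -0.4723; 0.2145 -0.4723 1.4351]

innov = [0.5439]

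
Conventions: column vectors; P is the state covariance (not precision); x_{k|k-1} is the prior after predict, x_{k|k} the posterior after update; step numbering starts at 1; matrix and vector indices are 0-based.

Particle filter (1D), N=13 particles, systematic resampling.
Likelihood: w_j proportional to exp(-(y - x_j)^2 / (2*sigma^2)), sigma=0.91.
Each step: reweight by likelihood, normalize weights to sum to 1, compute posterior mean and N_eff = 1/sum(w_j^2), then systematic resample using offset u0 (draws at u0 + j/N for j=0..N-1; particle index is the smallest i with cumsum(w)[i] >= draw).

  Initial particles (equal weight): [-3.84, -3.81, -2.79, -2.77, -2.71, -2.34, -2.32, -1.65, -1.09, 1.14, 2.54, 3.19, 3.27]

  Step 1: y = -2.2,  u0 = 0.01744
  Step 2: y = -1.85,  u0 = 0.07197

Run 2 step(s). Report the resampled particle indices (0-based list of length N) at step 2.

resampled_idx = [1, 3, 4, 5, 6, 7, 8, 8, 9, 10, 11, 11, 12]

step 1: w=[0.0319, 0.0338, 0.1311, 0.1329, 0.1382, 0.1599, 0.1604, 0.1348, 0.0769, 0.0002, 0.0000, 0.0000, 0.0000]  mean=-2.4119  Neff=7.6067  idx=[0, 2, 2, 3, 3, 4, 5, 5, 6, 6, 6, 7, 8]
step 2: w=[0.0100, 0.0642, 0.0642, 0.0656, 0.0656, 0.0700, 0.0946, 0.0946, 0.0957, 0.0957, 0.0957, 0.1068, 0.0772]  mean=-2.3192  Neff=11.8190  idx=[1, 3, 4, 5, 6, 7, 8, 8, 9, 10, 11, 11, 12]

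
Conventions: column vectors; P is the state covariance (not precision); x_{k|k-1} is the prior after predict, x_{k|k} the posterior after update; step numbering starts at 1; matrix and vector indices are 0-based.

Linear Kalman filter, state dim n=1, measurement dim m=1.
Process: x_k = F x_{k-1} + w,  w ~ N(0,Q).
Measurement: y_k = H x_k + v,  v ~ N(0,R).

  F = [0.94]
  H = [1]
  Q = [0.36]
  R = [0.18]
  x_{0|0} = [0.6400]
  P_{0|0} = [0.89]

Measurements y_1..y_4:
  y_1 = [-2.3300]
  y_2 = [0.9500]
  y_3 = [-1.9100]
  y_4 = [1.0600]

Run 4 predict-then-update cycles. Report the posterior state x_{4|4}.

x_post = [0.4253]

step 1: x^-=[0.6016]  P^-=[1.1464]  S=[1.3264]  K=[0.8643]  nu=[-2.9316]  x^+=[-1.9322]  P^+=[0.1556]
step 2: x^-=[-1.8162]  P^-=[0.4975]  S=[0.6775]  K=[0.7343]  nu=[2.7662]  x^+=[0.2150]  P^+=[0.1322]
step 3: x^-=[0.2021]  P^-=[0.4768]  S=[0.6568]  K=[0.7259]  nu=[-2.1121]  x^+=[-1.3312]  P^+=[0.1307]
step 4: x^-=[-1.2513]  P^-=[0.4755]  S=[0.6555]  K=[0.7254]  nu=[2.3113]  x^+=[0.4253]  P^+=[0.1306]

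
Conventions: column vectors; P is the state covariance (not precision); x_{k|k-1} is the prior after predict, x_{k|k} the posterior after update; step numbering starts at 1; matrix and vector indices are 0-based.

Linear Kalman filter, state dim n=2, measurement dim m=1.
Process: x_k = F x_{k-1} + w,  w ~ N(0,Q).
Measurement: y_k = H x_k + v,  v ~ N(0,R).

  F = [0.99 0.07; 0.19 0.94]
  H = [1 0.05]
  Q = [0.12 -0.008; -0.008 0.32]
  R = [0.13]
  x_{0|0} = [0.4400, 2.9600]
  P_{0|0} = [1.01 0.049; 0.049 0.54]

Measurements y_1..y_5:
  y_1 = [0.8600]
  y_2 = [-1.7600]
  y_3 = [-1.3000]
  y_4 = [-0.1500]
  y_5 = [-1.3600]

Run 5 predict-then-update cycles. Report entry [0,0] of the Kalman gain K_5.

K[0,0] = 0.5991

step 1: x^-=[0.6428, 2.8660]  P^-=[1.1193 0.2638; 0.2638 0.8511]  S=[1.2778]  K=[0.8863; 0.2397]  nu=[0.0739]  x^+=[0.7083, 2.8837]  P^+=[0.1156 -0.0077; -0.0077 0.7777]
step 2: x^-=[0.9031, 2.8453]  P^-=[0.2360 0.0576; 0.0576 1.0086]  S=[0.3743]  K=[0.6383; 0.2887]  nu=[-2.8053]  x^+=[-0.8875, 2.0355]  P^+=[0.0835 -0.0113; -0.0113 0.9774]
step 3: x^-=[-0.7362, 1.7447]  P^-=[0.2051 0.0613; 0.0613 1.1826]  S=[0.3442]  K=[0.6048; 0.3500]  nu=[-0.6511]  x^+=[-1.1299, 1.5168]  P^+=[0.0792 -0.0115; -0.0115 1.1404]
step 4: x^-=[-1.0124, 1.2112]  P^-=[0.2016 0.0711; 0.0711 1.3264]  S=[0.3420]  K=[0.5998; 0.4016]  nu=[0.8019]  x^+=[-0.5314, 1.5332]  P^+=[0.0785 -0.0113; -0.0113 1.2712]
step 5: x^-=[-0.4188, 1.3403]  P^-=[0.2016 0.0797; 0.0797 1.4421]  S=[0.3432]  K=[0.5991; 0.4423]  nu=[-1.0082]  x^+=[-1.0228, 0.8943]  P^+=[0.0784 -0.0112; -0.0112 1.3749]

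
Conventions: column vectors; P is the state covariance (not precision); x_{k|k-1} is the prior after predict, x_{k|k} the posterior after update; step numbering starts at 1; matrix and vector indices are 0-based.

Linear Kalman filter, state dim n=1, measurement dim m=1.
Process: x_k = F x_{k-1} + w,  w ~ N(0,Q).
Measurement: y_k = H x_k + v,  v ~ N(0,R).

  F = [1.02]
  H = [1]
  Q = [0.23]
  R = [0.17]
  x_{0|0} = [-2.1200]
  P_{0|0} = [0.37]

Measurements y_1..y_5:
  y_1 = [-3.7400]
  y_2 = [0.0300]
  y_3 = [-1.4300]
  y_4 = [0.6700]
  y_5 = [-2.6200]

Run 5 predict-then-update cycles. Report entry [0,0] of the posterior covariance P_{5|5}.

P_post[0,0] = 0.1143

step 1: x^-=[-2.1624]  P^-=[0.6149]  S=[0.7849]  K=[0.7834]  nu=[-1.5776]  x^+=[-3.3983]  P^+=[0.1332]
step 2: x^-=[-3.4663]  P^-=[0.3686]  S=[0.5386]  K=[0.6843]  nu=[3.4963]  x^+=[-1.0736]  P^+=[0.1163]
step 3: x^-=[-1.0951]  P^-=[0.3510]  S=[0.5210]  K=[0.6737]  nu=[-0.3349]  x^+=[-1.3207]  P^+=[0.1145]
step 4: x^-=[-1.3471]  P^-=[0.3492]  S=[0.5192]  K=[0.6725]  nu=[2.0171]  x^+=[0.0095]  P^+=[0.1143]
step 5: x^-=[0.0097]  P^-=[0.3490]  S=[0.5190]  K=[0.6724]  nu=[-2.6297]  x^+=[-1.7586]  P^+=[0.1143]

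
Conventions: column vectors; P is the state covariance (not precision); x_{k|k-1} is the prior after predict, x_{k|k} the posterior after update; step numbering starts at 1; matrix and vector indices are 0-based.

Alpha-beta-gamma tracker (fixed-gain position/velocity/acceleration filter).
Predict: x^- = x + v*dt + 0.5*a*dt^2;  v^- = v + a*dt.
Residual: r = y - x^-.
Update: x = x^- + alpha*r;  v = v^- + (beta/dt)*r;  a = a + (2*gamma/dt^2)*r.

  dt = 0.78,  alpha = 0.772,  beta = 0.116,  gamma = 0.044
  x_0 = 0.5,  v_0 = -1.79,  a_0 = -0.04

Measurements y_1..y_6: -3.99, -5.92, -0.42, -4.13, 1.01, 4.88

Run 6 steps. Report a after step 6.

a_post = 2.1136

step 1: x_pred=-0.9084  r=-3.0816  x^+=-3.2874  v^+=-2.2795  a^+=-0.4857
step 2: x_pred=-5.2132  r=-0.7068  x^+=-5.7588  v^+=-2.7635  a^+=-0.5880
step 3: x_pred=-8.0932  r=7.6732  x^+=-2.1695  v^+=-2.0810  a^+=0.5219
step 4: x_pred=-3.6339  r=-0.4961  x^+=-4.0169  v^+=-1.7477  a^+=0.4501
step 5: x_pred=-5.2431  r=6.2531  x^+=-0.4157  v^+=-0.4666  a^+=1.3546
step 6: x_pred=-0.3676  r=5.2476  x^+=3.6835  v^+=1.3704  a^+=2.1136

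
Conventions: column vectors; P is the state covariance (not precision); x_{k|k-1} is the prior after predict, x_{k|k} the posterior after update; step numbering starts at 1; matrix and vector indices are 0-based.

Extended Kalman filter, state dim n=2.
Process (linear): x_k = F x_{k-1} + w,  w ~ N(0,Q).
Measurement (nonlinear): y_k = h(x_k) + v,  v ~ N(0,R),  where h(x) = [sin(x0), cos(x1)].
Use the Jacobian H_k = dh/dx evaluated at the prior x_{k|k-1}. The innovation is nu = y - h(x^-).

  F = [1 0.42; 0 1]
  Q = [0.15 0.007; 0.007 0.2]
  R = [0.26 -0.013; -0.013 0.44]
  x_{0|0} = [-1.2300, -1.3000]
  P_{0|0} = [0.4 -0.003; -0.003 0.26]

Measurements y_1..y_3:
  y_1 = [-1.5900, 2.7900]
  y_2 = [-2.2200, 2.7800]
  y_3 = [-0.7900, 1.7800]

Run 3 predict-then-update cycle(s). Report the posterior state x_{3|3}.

x_post = [-2.1973, -0.0144]

step 1: x^-=[-1.7760, -1.3000]  P^-=[0.5933 0.1132; 0.1132 0.4600]  H_jac=[-0.2038 0.0000; 0.0000 0.9636]  S=[0.2846 -0.0352; -0.0352 0.8671]  K=[-0.4113 0.1091; -0.0179 0.5105]  nu=[-0.6110, 2.5225]  x^+=[-1.2496, -0.0015]  P^+=[0.5317 0.0554; 0.0554 0.2333]
step 2: x^-=[-1.2502, -0.0015]  P^-=[0.7694 0.1604; 0.1604 0.4333]  H_jac=[0.3152 0.0000; 0.0000 0.0015]  S=[0.3364 -0.0129; -0.0129 0.4400]  K=[0.7216 0.0217; 0.1505 0.0059]  nu=[-1.2710, 1.7800]  x^+=[-2.1286, -0.1823]  P^+=[0.5944 0.1239; 0.1239 0.4257]
step 3: x^-=[-2.2052, -0.1823]  P^-=[0.9236 0.3097; 0.3097 0.6257]  H_jac=[-0.5927 0.0000; 0.0000 0.1812]  S=[0.5844 -0.0463; -0.0463 0.4606]  K=[-0.9344 0.0280; -0.2969 0.2164]  nu=[0.0154, 0.7966]  x^+=[-2.1973, -0.0144]  P^+=[0.4105 0.1350; 0.1350 0.5467]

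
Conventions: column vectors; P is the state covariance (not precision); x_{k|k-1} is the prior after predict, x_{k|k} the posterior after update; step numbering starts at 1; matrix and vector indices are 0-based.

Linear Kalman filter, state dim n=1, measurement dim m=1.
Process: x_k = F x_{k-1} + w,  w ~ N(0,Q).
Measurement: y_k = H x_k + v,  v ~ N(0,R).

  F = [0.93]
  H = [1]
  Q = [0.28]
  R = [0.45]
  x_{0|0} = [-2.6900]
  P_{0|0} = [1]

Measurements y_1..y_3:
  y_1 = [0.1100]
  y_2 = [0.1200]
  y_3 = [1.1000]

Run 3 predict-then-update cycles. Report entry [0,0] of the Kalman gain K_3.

step 1: x^-=[-2.5017]  P^-=[1.1449]  S=[1.5949]  K=[0.7179]  nu=[2.6117]  x^+=[-0.6269]  P^+=[0.3230]
step 2: x^-=[-0.5830]  P^-=[0.5594]  S=[1.0094]  K=[0.5542]  nu=[0.7030]  x^+=[-0.1934]  P^+=[0.2494]
step 3: x^-=[-0.1799]  P^-=[0.4957]  S=[0.9457]  K=[0.5242]  nu=[1.2799]  x^+=[0.4910]  P^+=[0.2359]

K[0,0] = 0.5242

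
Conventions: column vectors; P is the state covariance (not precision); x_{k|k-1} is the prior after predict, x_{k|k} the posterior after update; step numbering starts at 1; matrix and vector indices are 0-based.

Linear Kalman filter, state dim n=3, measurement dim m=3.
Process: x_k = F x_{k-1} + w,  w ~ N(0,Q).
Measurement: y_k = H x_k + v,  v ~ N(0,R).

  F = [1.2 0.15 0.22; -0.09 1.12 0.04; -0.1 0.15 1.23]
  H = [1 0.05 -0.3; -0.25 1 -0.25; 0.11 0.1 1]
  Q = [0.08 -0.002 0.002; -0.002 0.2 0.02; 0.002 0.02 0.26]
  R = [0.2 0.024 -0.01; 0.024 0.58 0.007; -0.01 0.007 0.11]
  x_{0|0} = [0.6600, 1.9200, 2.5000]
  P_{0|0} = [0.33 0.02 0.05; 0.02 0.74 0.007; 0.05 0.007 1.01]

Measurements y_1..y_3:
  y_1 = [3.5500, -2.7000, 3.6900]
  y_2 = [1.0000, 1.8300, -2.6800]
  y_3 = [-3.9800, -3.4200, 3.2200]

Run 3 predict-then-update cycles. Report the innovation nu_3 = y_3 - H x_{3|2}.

innov = [-6.6253, -3.1004, 5.0704]

step 1: x^-=[1.6300, 2.1910, 3.2970]  P^-=[0.6548 0.1254 0.3299; 0.1254 1.1288 0.1984; 0.3299 0.1984 1.7977]  S=[0.8281 0.0556 -0.1354; 0.0556 1.7414 -0.2350; -0.1354 -0.2350 2.0419]  K=[0.7227 -0.0595 0.2441; 0.1448 0.6296 0.2413; -0.0901 -0.0680 0.8941]  nu=[2.7995, -3.6593, -0.0054]  x^+=[3.8698, 0.2911, 3.2886]  P^+=[0.1402 0.0200 0.0018; 0.0200 0.3729 -0.0100; 0.0018 -0.0100 0.0996]
step 2: x^-=[5.4110, 0.1093, 3.7017]  P^-=[0.3026 0.0705 0.0242; 0.0705 0.6641 0.0723; 0.0242 0.0723 0.4157]  S=[0.5320 0.0556 -0.0658; 0.0556 1.2206 0.0309; -0.0658 0.0309 0.5574]  K=[0.5892 -0.0407 0.1877; 0.1328 0.5024 0.2506; -0.0837 -0.0462 0.7563]  nu=[-3.3059, 3.9989, -6.9878]  x^+=[1.9890, -0.0713, -1.4913]  P^+=[0.1139 0.0203 -0.0001; 0.0203 0.3008 -0.0026; -0.0001 -0.0026 0.0840]
step 3: x^-=[2.0480, -0.3185, -2.0439]  P^-=[0.2620 0.0633 0.0205; 0.0633 0.5740 0.0696; 0.0205 0.0696 0.3934]  S=[0.4908 0.0539 -0.0685; 0.0539 1.1311 0.0264; -0.0685 0.0264 0.5321]  K=[0.5567 -0.0371 0.1780; 0.1279 0.4663 0.2451; -0.0825 -0.0435 0.7482]  nu=[-6.6253, -3.1004, 5.0704]  x^+=[-0.6224, -1.3691, 2.4312]  P^+=[0.1076 0.0200 -0.0001; 0.0200 0.2799 -0.0012; -0.0001 -0.0012 0.0830]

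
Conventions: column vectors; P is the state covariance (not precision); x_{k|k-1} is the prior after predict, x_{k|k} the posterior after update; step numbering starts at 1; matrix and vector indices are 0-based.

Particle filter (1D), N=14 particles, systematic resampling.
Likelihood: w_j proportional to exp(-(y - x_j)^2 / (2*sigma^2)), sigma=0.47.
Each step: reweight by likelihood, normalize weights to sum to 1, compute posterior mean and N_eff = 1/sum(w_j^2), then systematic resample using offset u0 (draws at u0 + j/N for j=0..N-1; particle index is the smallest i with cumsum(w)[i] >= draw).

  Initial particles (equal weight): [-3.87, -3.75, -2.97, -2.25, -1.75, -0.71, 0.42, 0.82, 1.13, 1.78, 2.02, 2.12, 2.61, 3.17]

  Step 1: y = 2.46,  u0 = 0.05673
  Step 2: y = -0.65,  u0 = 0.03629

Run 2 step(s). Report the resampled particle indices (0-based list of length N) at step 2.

resampled_idx = [0, 0, 0, 0, 0, 0, 0, 0, 0, 0, 0, 1, 3, 5]

step 1: w=[0.0000, 0.0000, 0.0000, 0.0000, 0.0000, 0.0000, 0.0000, 0.0007, 0.0060, 0.1149, 0.2111, 0.2518, 0.3109, 0.1045]  mean=2.3150  Neff=4.3703  idx=[9, 10, 10, 10, 11, 11, 11, 11, 12, 12, 12, 12, 13, 13]
step 2: w=[0.7929, 0.0497, 0.0497, 0.0497, 0.0145, 0.0145, 0.0145, 0.0145, 0.0000, 0.0000, 0.0000, 0.0000, 0.0000, 0.0000]  mean=1.8355  Neff=1.5698  idx=[0, 0, 0, 0, 0, 0, 0, 0, 0, 0, 0, 1, 3, 5]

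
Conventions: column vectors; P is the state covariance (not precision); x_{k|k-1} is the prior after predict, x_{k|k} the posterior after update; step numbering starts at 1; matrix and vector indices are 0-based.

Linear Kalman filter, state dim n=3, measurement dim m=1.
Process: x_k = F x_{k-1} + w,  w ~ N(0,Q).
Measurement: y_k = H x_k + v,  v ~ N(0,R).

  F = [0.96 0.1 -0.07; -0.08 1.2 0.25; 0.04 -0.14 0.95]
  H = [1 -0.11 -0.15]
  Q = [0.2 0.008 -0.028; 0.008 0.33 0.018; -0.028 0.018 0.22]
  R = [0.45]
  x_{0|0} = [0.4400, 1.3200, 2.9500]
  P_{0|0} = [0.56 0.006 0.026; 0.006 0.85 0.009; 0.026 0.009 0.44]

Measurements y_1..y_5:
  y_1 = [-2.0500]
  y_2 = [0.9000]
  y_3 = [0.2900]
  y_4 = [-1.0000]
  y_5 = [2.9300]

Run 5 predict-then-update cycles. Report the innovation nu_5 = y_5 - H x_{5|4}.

innov = [2.7886]

step 1: x^-=[0.3479, 2.2863, 2.6353]  P^-=[0.7243 0.0720 -0.0239; 0.0720 1.5883 -0.0135; -0.0239 -0.0135 0.6342]  S=[1.1986]  K=[0.6006; -0.0840; -0.0980]  nu=[-1.7511]  x^+=[-0.7039, 2.4334, 2.8070]  P^+=[0.2919 0.1325 0.0467; 0.1325 1.5798 -0.0234; 0.0467 -0.0234 0.6227]
step 2: x^-=[-0.6289, 3.6781, 2.2978]  P^-=[0.5073 0.3287 -0.0576; 0.3287 2.6044 -0.1215; -0.0576 -0.1215 0.8217]  S=[0.9483]  K=[0.5060; 0.0637; -0.1766]  nu=[2.2781]  x^+=[0.5238, 3.8233, 1.8955]  P^+=[0.2646 0.2981 0.0272; 0.2981 2.6006 -0.1109; 0.0272 -0.1109 0.7921]
step 3: x^-=[0.7525, 5.0199, 1.2864]  P^-=[0.5288 0.6401 -0.1327; 0.6401 4.0012 -0.3383; -0.1327 -0.3383 1.0145]  S=[0.9379]  K=[0.5100; 0.2673; -0.2641]  nu=[0.2827]  x^+=[0.8966, 5.0955, 1.2118]  P^+=[0.2849 0.5123 -0.0064; 0.5123 3.9341 -0.2721; -0.0064 -0.2721 0.9491]
step 4: x^-=[1.2855, 6.3458, 0.4737]  P^-=[0.6096 1.0421 -0.2364; 1.0421 5.7950 -0.6883; -0.2364 -0.6883 1.2202]  S=[0.9761]  K=[0.5434; 0.5204; -0.3521]  nu=[-1.5164]  x^+=[0.4615, 5.5567, 1.0077]  P^+=[0.3214 0.7661 -0.0496; 0.7661 5.5307 -0.5095; -0.0496 -0.5095 1.0992]
step 5: x^-=[0.9282, 6.8830, 0.1978]  P^-=[0.7177 1.5221 -0.3646; 1.5221 7.9141 -1.1655; -0.3646 -1.1655 1.4441]  S=[1.0321]  K=[0.5862; 0.8007; -0.4389]  nu=[2.7886]  x^+=[2.5629, 9.1158, -1.0262]  P^+=[0.3631 1.0377 -0.0990; 1.0377 7.2525 -0.8027; -0.0990 -0.8027 1.2453]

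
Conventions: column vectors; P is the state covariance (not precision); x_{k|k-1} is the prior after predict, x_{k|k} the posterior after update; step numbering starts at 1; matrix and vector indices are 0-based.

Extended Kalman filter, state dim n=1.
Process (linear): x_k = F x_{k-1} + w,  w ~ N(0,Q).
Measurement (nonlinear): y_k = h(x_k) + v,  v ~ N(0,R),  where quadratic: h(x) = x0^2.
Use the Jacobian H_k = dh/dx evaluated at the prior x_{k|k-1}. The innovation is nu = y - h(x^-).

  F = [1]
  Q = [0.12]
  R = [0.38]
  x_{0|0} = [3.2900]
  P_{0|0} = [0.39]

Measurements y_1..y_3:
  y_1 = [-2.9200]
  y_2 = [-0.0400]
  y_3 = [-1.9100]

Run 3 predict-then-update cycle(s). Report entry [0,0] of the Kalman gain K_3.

K[0,0] = 0.3259

step 1: x^-=[3.2900]  P^-=[0.5100]  H_jac=[6.5800]  S=[22.4612]  K=[0.1494]  nu=[-13.7441]  x^+=[1.2366]  P^+=[0.0086]
step 2: x^-=[1.2366]  P^-=[0.1286]  H_jac=[2.4731]  S=[1.1667]  K=[0.2727]  nu=[-1.5691]  x^+=[0.8087]  P^+=[0.0419]
step 3: x^-=[0.8087]  P^-=[0.1619]  H_jac=[1.6175]  S=[0.8036]  K=[0.3259]  nu=[-2.5641]  x^+=[-0.0268]  P^+=[0.0766]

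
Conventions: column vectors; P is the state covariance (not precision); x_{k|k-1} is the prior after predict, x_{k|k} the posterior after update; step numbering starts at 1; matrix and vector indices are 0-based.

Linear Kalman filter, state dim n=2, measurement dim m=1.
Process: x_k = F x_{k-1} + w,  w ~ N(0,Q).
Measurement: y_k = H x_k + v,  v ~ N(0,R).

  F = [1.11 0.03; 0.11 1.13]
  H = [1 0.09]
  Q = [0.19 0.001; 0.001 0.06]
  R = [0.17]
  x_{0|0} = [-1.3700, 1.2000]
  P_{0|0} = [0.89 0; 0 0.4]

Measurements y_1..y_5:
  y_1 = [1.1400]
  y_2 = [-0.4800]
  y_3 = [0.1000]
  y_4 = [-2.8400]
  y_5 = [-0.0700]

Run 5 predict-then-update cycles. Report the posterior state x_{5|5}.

x_post = [-0.8921, 1.8761]

step 1: x^-=[-1.4847, 1.2053]  P^-=[1.2869 0.1232; 0.1232 0.5815]  S=[1.4838]  K=[0.8748; 0.1183]  nu=[2.5162]  x^+=[0.7164, 1.5030]  P^+=[0.1514 -0.0304; -0.0304 0.5608]
step 2: x^-=[0.8403, 1.7772]  P^-=[0.3751 0.0003; 0.0003 0.7703]  S=[0.5514]  K=[0.6803; 0.1263]  nu=[-1.4803]  x^+=[-0.1667, 1.5902]  P^+=[0.1199 -0.0471; -0.0471 0.7615]
step 3: x^-=[-0.1373, 1.7786]  P^-=[0.3353 -0.0177; -0.0177 1.0221]  S=[0.5104]  K=[0.6538; 0.1455]  nu=[0.0773]  x^+=[-0.0868, 1.7898]  P^+=[0.1171 -0.0663; -0.0663 1.0113]
step 4: x^-=[-0.0427, 2.0130]  P^-=[0.3308 -0.0338; -0.0338 1.3363]  S=[0.5055]  K=[0.6483; 0.1711]  nu=[-2.9785]  x^+=[-1.9737, 1.5034]  P^+=[0.1183 -0.0898; -0.0898 1.3215]
step 5: x^-=[-2.1457, 1.4817]  P^-=[0.3310 -0.0528; -0.0528 1.7265]  S=[0.5055]  K=[0.6454; 0.2031]  nu=[1.9424]  x^+=[-0.8921, 1.8761]  P^+=[0.1204 -0.1190; -0.1190 1.7057]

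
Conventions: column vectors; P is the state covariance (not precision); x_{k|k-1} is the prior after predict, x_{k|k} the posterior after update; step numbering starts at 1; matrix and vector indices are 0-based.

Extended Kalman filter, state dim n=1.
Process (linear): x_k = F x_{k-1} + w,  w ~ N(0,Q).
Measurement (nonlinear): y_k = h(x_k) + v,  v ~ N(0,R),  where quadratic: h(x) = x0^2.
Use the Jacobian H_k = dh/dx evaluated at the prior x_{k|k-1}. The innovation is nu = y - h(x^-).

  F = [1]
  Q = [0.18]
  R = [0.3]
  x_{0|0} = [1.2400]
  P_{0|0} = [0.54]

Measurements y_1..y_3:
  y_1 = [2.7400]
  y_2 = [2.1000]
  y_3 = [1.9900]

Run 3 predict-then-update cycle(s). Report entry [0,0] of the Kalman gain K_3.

K[0,0] = 0.2877

step 1: x^-=[1.2400]  P^-=[0.7200]  H_jac=[2.4800]  S=[4.7283]  K=[0.3776]  nu=[1.2024]  x^+=[1.6941]  P^+=[0.0457]
step 2: x^-=[1.6941]  P^-=[0.2257]  H_jac=[3.3882]  S=[2.8907]  K=[0.2645]  nu=[-0.7699]  x^+=[1.4904]  P^+=[0.0234]
step 3: x^-=[1.4904]  P^-=[0.2034]  H_jac=[2.9809]  S=[2.1075]  K=[0.2877]  nu=[-0.2314]  x^+=[1.4239]  P^+=[0.0290]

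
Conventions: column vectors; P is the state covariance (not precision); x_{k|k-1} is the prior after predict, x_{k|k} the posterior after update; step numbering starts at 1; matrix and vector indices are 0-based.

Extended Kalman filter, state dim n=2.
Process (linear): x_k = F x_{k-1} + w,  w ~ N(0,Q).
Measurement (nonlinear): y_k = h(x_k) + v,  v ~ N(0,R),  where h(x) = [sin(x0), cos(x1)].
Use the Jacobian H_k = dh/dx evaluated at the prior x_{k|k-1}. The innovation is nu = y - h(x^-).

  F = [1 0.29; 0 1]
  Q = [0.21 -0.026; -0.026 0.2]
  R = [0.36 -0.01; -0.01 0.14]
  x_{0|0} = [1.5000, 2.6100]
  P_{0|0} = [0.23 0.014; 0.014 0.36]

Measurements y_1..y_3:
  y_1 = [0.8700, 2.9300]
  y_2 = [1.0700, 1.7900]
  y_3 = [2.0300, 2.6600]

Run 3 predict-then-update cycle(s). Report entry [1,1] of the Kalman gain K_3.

step 1: x^-=[2.2569, 2.6100]  P^-=[0.4784 0.0924; 0.0924 0.5600]  H_jac=[-0.6335 0.0000; 0.0000 -0.5069]  S=[0.5520 0.0197; 0.0197 0.2839]  K=[-0.5445 -0.1273; -0.0706 -0.9950]  nu=[0.0963, 3.7920]  x^+=[1.7219, -1.1699]  P^+=[0.3074 0.0244; 0.0244 0.2734]
step 2: x^-=[1.3827, -1.1699]  P^-=[0.5546 0.0777; 0.0777 0.4734]  H_jac=[0.1870 0.0000; 0.0000 0.9207]  S=[0.3794 0.0034; 0.0034 0.5413]  K=[0.2722 0.1304; 0.0311 0.8050]  nu=[0.0876, 1.3997]  x^+=[1.5891, -0.0403]  P^+=[0.5170 0.0169; 0.0169 0.1221]
step 3: x^-=[1.5774, -0.0403]  P^-=[0.7470 0.0263; 0.0263 0.3221]  H_jac=[-0.0066 0.0000; 0.0000 0.0403]  S=[0.3600 -0.0100; -0.0100 0.1405]  K=[-0.0136 0.0066; 0.0021 0.0926]  nu=[1.0300, 1.6608]  x^+=[1.5744, 0.1155]  P^+=[0.7470 0.0262; 0.0262 0.3209]

K[1,1] = 0.0926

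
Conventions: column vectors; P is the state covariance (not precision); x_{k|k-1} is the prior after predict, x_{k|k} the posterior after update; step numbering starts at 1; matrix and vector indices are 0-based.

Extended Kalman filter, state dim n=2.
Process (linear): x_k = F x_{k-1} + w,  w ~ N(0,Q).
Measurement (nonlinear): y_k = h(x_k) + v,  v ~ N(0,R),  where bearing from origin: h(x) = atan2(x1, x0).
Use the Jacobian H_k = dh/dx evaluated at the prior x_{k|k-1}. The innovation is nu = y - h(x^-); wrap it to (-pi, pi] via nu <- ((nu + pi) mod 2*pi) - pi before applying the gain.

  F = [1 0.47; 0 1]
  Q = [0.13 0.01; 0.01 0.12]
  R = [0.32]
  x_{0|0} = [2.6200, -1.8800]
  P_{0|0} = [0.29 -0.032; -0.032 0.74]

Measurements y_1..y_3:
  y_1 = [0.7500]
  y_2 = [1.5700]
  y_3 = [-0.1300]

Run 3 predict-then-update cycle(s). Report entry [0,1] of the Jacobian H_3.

H_jac[0,1] = 0.2687

step 1: x^-=[1.7364, -1.8800]  P^-=[0.5534 0.3258; 0.3258 0.8600]  H_jac=[0.2870 0.2651]  S=[0.4756]  K=[0.5156; 0.6760]  nu=[1.5751]  x^+=[2.5485, -0.8153]  P^+=[0.4270 0.1600; 0.1600 0.6427]
step 2: x^-=[2.1653, -0.8153]  P^-=[0.8493 0.4721; 0.4721 0.7627]  H_jac=[0.1523 0.4045]  S=[0.5226]  K=[0.6129; 0.7278]  nu=[1.9301]  x^+=[3.3482, 0.5895]  P^+=[0.6530 0.2390; 0.2390 0.4858]
step 3: x^-=[3.6252, 0.5895]  P^-=[1.1150 0.4773; 0.4773 0.6058]  H_jac=[-0.0437 0.2687]  S=[0.3547]  K=[0.2243; 0.4002]  nu=[-0.2912]  x^+=[3.5599, 0.4729]  P^+=[1.0971 0.4455; 0.4455 0.5490]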